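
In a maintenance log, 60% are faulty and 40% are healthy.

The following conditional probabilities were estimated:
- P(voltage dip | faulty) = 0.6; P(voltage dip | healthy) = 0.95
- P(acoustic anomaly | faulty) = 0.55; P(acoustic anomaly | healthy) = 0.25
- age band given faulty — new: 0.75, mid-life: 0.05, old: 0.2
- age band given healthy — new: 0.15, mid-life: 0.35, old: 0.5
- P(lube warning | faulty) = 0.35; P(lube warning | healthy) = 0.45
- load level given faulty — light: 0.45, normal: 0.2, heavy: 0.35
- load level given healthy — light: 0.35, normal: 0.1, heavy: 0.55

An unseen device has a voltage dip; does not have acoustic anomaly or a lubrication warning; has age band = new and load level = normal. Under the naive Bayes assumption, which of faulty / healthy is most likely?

faulty: 0.6 × 0.6 × (1−0.55) × 0.75 × (1−0.35) × 0.2 = 0.015795
healthy: 0.4 × 0.95 × (1−0.25) × 0.15 × (1−0.45) × 0.1 = 0.00235125
Highest score → faulty.

faulty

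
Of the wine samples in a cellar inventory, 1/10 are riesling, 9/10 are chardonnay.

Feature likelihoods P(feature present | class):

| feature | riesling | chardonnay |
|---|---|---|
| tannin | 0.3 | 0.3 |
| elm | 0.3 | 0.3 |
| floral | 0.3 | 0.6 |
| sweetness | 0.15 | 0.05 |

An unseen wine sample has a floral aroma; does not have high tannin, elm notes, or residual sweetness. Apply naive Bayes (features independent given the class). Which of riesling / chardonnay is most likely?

chardonnay

riesling: 0.1 × (1−0.3) × (1−0.3) × 0.3 × (1−0.15) = 0.012495
chardonnay: 0.9 × (1−0.3) × (1−0.3) × 0.6 × (1−0.05) = 0.25137
Highest score → chardonnay.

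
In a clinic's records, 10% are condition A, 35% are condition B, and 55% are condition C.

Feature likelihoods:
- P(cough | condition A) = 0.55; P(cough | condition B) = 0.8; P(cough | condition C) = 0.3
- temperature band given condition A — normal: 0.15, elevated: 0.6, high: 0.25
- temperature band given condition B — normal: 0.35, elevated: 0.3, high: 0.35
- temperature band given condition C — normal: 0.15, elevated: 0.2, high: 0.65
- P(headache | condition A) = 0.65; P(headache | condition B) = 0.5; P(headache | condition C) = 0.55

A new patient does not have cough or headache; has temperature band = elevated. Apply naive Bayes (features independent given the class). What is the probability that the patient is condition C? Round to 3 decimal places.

condition A: 0.1 × (1−0.55) × 0.6 × (1−0.65) = 0.00945
condition B: 0.35 × (1−0.8) × 0.3 × (1−0.5) = 0.0105
condition C: 0.55 × (1−0.3) × 0.2 × (1−0.55) = 0.03465
P(condition C | x) = 0.03465 / 0.0546 ≈ 0.635

0.635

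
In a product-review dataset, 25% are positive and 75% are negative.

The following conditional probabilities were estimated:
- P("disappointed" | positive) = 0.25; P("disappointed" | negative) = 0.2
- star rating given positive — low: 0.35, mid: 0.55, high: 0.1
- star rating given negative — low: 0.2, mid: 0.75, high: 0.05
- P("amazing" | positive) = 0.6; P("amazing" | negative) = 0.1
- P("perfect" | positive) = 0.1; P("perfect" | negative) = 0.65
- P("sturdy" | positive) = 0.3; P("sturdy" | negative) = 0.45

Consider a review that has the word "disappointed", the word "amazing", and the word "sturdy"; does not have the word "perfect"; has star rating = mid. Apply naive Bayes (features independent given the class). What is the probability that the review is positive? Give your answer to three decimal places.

positive: 0.25 × 0.25 × 0.55 × 0.6 × (1−0.1) × 0.3 = 0.00556875
negative: 0.75 × 0.2 × 0.75 × 0.1 × (1−0.65) × 0.45 = 0.001771875
P(positive | x) = 0.00556875 / 0.007340625 ≈ 0.759

0.759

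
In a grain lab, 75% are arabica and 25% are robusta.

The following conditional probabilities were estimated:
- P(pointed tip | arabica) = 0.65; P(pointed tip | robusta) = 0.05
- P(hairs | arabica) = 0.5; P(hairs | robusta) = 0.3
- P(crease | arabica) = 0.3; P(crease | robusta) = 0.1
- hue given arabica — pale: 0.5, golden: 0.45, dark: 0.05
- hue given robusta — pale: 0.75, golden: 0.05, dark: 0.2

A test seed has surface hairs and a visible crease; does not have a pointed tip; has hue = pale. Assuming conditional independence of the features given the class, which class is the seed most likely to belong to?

arabica

arabica: 0.75 × (1−0.65) × 0.5 × 0.3 × 0.5 = 0.0196875
robusta: 0.25 × (1−0.05) × 0.3 × 0.1 × 0.75 = 0.00534375
Highest score → arabica.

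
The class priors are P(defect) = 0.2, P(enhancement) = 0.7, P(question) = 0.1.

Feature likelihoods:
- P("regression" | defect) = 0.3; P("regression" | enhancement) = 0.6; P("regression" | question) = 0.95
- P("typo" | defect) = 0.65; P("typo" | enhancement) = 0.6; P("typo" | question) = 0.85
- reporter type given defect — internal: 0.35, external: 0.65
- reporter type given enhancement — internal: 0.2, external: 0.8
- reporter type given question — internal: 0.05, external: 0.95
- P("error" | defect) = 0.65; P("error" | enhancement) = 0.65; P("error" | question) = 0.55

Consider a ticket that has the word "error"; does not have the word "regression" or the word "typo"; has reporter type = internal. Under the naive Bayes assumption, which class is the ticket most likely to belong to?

enhancement

defect: 0.2 × (1−0.3) × (1−0.65) × 0.35 × 0.65 = 0.0111475
enhancement: 0.7 × (1−0.6) × (1−0.6) × 0.2 × 0.65 = 0.01456
question: 0.1 × (1−0.95) × (1−0.85) × 0.05 × 0.55 = 0.000020625
Highest score → enhancement.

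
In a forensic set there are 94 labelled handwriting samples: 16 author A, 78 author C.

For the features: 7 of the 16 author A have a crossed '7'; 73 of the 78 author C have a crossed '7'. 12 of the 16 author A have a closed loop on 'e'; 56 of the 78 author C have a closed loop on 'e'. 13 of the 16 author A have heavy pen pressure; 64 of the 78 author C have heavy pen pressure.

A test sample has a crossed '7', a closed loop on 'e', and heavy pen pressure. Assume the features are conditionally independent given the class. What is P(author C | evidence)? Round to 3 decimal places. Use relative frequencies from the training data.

author A: (16/94) × (7/16) × (12/16) × (13/16) ≈ 0.045379
author C: (78/94) × (73/78) × (56/78) × (64/78) ≈ 0.457482
P(author C | x) = 0.457482 / 0.502861 ≈ 0.910

0.910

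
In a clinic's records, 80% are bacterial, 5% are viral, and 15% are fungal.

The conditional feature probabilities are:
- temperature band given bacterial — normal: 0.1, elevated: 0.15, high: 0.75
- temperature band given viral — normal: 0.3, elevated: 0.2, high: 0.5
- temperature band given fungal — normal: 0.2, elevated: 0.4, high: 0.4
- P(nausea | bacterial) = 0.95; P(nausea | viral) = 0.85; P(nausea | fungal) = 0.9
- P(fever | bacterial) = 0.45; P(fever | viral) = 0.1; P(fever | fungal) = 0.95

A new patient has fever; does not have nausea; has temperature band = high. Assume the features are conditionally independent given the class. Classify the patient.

bacterial

bacterial: 0.8 × 0.75 × (1−0.95) × 0.45 = 0.0135
viral: 0.05 × 0.5 × (1−0.85) × 0.1 = 0.000375
fungal: 0.15 × 0.4 × (1−0.9) × 0.95 = 0.0057
Highest score → bacterial.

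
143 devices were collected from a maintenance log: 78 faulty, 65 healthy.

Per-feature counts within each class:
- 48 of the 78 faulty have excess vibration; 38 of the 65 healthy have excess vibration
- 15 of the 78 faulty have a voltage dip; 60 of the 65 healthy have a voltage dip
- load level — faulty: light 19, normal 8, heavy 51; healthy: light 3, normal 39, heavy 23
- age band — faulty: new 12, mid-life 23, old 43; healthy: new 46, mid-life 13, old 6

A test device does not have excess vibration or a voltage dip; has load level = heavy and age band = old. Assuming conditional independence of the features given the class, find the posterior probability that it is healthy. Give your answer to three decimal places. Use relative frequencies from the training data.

0.008

faulty: (78/143) × (30/78) × (63/78) × (51/78) × (43/78) ≈ 0.0610774
healthy: (65/143) × (27/65) × (5/65) × (23/65) × (6/65) ≈ 0.000474391
P(healthy | x) = 0.000474391 / 0.061551791 ≈ 0.008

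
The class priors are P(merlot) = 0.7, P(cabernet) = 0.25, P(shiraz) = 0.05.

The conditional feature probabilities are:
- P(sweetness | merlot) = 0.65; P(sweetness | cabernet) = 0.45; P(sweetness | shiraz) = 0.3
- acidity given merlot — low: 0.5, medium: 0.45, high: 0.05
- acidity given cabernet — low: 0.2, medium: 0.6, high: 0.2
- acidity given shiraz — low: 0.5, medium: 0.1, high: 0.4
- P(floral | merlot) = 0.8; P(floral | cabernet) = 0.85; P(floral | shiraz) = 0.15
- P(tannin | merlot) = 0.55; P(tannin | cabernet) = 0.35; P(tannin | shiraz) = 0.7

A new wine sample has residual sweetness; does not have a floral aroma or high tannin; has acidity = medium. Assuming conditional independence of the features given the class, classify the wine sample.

merlot: 0.7 × 0.65 × 0.45 × (1−0.8) × (1−0.55) = 0.0184275
cabernet: 0.25 × 0.45 × 0.6 × (1−0.85) × (1−0.35) = 0.00658125
shiraz: 0.05 × 0.3 × 0.1 × (1−0.15) × (1−0.7) = 0.0003825
Highest score → merlot.

merlot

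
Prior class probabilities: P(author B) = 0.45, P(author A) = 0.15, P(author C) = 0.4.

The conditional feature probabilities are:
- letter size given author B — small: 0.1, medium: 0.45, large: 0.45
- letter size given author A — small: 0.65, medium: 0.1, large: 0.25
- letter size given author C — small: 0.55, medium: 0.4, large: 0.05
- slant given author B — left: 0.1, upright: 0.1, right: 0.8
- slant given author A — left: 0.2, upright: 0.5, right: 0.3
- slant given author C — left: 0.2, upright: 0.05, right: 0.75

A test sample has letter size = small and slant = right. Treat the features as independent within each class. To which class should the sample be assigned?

author B: 0.45 × 0.1 × 0.8 = 0.036
author A: 0.15 × 0.65 × 0.3 = 0.02925
author C: 0.4 × 0.55 × 0.75 = 0.165
Highest score → author C.

author C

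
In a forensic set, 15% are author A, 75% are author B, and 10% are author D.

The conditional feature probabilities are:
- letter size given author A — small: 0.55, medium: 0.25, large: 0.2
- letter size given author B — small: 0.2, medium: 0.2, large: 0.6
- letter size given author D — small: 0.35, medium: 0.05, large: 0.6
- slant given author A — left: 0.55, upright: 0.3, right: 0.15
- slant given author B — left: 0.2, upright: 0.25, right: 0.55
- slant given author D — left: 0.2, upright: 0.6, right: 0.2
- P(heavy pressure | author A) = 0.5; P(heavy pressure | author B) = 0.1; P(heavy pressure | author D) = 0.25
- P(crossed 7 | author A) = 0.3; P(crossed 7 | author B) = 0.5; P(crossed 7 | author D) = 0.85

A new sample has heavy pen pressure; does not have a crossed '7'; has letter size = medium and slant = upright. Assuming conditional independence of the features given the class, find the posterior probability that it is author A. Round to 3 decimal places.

0.665

author A: 0.15 × 0.25 × 0.3 × 0.5 × (1−0.3) = 0.0039375
author B: 0.75 × 0.2 × 0.25 × 0.1 × (1−0.5) = 0.001875
author D: 0.1 × 0.05 × 0.6 × 0.25 × (1−0.85) = 0.0001125
P(author A | x) = 0.0039375 / 0.005925 ≈ 0.665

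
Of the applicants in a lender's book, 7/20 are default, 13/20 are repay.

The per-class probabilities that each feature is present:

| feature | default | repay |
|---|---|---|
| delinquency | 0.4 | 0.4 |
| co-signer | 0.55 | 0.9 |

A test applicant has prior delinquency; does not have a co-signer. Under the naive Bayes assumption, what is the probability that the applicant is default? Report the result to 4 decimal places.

default: 0.35 × 0.4 × (1−0.55) = 0.063
repay: 0.65 × 0.4 × (1−0.9) = 0.026
P(default | x) = 0.063 / 0.089 ≈ 0.7079

0.7079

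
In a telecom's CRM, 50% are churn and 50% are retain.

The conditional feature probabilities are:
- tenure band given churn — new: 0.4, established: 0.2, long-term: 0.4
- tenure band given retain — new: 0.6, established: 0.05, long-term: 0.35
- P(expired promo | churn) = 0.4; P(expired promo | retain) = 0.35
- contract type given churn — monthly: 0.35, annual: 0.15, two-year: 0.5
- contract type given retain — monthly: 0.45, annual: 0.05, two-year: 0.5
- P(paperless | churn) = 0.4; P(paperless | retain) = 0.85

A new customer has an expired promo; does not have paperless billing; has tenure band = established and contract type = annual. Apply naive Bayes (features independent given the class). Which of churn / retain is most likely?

churn

churn: 0.5 × 0.2 × 0.4 × 0.15 × (1−0.4) = 0.0036
retain: 0.5 × 0.05 × 0.35 × 0.05 × (1−0.85) = 0.000065625
Highest score → churn.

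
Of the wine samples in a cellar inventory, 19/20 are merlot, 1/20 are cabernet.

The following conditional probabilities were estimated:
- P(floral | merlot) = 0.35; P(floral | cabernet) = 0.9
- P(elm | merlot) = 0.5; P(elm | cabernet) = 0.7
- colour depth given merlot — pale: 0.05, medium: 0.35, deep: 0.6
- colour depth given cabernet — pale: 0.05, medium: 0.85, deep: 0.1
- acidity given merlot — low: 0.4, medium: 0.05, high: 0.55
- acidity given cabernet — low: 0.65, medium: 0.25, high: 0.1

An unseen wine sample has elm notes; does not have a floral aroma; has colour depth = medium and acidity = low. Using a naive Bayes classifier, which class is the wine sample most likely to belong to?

merlot: 0.95 × (1−0.35) × 0.5 × 0.35 × 0.4 = 0.043225
cabernet: 0.05 × (1−0.9) × 0.7 × 0.85 × 0.65 = 0.00193375
Highest score → merlot.

merlot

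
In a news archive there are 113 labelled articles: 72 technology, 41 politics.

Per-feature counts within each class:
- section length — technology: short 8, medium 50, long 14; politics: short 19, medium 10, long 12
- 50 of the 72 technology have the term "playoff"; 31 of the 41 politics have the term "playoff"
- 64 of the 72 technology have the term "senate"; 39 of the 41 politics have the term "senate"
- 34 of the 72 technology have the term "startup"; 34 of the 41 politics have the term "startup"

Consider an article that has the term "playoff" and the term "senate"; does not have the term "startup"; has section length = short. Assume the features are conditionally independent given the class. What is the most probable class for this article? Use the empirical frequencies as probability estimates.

technology

technology: (72/113) × (8/72) × (50/72) × (64/72) × (38/72) ≈ 0.0230647
politics: (41/113) × (19/41) × (31/41) × (39/41) × (7/41) ≈ 0.0206466
Highest score → technology.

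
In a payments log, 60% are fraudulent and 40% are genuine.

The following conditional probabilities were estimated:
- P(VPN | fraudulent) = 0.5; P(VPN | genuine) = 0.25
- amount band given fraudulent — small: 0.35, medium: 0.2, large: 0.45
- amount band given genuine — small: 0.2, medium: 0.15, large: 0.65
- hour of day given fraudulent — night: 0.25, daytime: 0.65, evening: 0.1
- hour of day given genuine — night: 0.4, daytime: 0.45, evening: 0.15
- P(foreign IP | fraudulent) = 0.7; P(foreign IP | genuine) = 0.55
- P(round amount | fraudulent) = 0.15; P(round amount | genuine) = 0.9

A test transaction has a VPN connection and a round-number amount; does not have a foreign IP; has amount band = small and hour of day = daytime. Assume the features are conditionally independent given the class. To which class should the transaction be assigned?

fraudulent: 0.6 × 0.5 × 0.35 × 0.65 × (1−0.7) × 0.15 = 0.00307125
genuine: 0.4 × 0.25 × 0.2 × 0.45 × (1−0.55) × 0.9 = 0.003645
Highest score → genuine.

genuine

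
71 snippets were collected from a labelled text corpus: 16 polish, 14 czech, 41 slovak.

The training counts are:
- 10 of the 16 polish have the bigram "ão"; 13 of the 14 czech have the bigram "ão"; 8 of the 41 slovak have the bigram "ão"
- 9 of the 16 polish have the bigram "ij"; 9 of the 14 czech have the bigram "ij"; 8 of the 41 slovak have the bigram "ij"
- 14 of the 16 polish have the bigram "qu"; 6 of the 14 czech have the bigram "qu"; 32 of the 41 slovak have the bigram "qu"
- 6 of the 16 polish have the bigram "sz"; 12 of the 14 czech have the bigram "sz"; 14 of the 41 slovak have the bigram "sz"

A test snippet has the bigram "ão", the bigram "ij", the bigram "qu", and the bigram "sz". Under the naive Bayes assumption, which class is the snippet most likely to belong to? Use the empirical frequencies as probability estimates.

czech

polish: (16/71) × (10/16) × (9/16) × (14/16) × (6/16) ≈ 0.0259958
czech: (14/71) × (13/14) × (9/14) × (6/14) × (12/14) ≈ 0.043239
slovak: (41/71) × (8/41) × (8/41) × (32/41) × (14/41) ≈ 0.00585933
Highest score → czech.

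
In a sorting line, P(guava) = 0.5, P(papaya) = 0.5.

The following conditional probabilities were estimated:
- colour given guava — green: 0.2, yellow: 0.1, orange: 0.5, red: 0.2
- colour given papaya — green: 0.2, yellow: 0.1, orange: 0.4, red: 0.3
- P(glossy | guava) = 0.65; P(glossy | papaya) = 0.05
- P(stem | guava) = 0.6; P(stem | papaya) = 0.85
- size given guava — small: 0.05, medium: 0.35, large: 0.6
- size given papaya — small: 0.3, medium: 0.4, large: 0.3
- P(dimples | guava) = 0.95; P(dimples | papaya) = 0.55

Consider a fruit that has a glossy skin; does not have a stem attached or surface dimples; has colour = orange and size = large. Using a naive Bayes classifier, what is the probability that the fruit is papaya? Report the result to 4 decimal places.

0.0941

guava: 0.5 × 0.5 × 0.65 × (1−0.6) × 0.6 × (1−0.95) = 0.00195
papaya: 0.5 × 0.4 × 0.05 × (1−0.85) × 0.3 × (1−0.55) = 0.0002025
P(papaya | x) = 0.0002025 / 0.0021525 ≈ 0.0941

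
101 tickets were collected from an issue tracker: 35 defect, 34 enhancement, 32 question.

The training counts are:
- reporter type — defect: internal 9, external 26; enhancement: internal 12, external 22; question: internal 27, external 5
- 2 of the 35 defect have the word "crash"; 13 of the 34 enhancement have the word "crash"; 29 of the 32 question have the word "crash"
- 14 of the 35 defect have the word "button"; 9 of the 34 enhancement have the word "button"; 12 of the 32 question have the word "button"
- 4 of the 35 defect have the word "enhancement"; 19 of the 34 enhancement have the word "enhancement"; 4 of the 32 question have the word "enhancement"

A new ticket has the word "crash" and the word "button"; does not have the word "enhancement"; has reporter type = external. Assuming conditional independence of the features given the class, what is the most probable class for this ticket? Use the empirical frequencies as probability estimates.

defect: (35/101) × (26/35) × (2/35) × (14/35) × (31/35) ≈ 0.00521156
enhancement: (34/101) × (22/34) × (13/34) × (9/34) × (15/34) ≈ 0.00972617
question: (32/101) × (5/32) × (29/32) × (12/32) × (28/32) ≈ 0.014721
Highest score → question.

question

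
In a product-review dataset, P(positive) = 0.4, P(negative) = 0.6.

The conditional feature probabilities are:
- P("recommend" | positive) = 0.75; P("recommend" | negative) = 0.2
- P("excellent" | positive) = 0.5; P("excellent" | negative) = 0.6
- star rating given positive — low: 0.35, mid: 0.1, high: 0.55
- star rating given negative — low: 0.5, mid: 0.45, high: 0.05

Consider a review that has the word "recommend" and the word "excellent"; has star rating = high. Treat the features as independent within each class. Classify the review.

positive: 0.4 × 0.75 × 0.5 × 0.55 = 0.0825
negative: 0.6 × 0.2 × 0.6 × 0.05 = 0.0036
Highest score → positive.

positive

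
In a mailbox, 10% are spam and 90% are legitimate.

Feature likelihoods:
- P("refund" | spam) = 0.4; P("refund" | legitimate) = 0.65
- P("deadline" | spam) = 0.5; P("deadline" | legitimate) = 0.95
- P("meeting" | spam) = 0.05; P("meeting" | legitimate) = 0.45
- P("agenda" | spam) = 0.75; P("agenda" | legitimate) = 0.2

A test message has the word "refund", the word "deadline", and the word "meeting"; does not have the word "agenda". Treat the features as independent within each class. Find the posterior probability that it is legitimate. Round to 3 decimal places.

spam: 0.1 × 0.4 × 0.5 × 0.05 × (1−0.75) = 0.00025
legitimate: 0.9 × 0.65 × 0.95 × 0.45 × (1−0.2) = 0.20007
P(legitimate | x) = 0.20007 / 0.20032 ≈ 0.999

0.999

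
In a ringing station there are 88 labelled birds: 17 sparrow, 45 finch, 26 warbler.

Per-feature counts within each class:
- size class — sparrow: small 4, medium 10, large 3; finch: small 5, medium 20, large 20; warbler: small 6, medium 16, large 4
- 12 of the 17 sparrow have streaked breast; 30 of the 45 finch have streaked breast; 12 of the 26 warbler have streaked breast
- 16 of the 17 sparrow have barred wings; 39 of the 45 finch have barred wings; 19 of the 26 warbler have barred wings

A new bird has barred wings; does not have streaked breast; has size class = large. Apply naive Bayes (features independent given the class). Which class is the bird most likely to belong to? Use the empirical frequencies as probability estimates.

finch

sparrow: (17/88) × (3/17) × (5/17) × (16/17) ≈ 0.00943693
finch: (45/88) × (20/45) × (15/45) × (39/45) ≈ 0.0656566
warbler: (26/88) × (4/26) × (14/26) × (19/26) ≈ 0.017886
Highest score → finch.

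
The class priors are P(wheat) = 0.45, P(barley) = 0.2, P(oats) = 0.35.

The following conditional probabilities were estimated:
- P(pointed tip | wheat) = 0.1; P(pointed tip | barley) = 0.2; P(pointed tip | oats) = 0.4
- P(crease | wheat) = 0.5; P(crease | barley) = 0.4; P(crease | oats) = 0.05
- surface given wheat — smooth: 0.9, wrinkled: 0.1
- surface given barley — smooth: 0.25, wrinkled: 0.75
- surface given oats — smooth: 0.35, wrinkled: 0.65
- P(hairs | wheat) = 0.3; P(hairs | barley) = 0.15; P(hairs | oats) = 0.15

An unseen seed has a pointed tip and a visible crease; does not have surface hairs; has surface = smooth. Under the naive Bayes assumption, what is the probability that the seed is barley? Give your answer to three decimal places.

wheat: 0.45 × 0.1 × 0.5 × 0.9 × (1−0.3) = 0.014175
barley: 0.2 × 0.2 × 0.4 × 0.25 × (1−0.15) = 0.0034
oats: 0.35 × 0.4 × 0.05 × 0.35 × (1−0.15) = 0.0020825
P(barley | x) = 0.0034 / 0.0196575 ≈ 0.173

0.173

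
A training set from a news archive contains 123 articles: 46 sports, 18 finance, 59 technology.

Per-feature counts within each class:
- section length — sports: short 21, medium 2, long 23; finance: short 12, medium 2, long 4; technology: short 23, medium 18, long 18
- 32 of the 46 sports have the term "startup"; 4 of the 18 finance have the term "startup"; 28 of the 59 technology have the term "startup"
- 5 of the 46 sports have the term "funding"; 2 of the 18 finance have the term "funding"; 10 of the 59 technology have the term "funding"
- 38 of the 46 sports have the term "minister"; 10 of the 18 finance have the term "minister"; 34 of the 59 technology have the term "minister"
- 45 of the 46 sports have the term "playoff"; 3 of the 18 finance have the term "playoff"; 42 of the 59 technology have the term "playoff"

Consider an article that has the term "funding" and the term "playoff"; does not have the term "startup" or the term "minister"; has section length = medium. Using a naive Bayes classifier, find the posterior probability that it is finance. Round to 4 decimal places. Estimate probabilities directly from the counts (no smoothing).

0.0252

sports: (46/123) × (2/46) × (14/46) × (5/46) × (8/46) × (45/46) ≈ 0.0000915154
finance: (18/123) × (2/18) × (14/18) × (2/18) × (8/18) × (3/18) ≈ 0.000104089
technology: (59/123) × (18/59) × (31/59) × (10/59) × (25/59) × (42/59) ≈ 0.00393107
P(finance | x) = 0.000104089 / 0.0041266744 ≈ 0.0252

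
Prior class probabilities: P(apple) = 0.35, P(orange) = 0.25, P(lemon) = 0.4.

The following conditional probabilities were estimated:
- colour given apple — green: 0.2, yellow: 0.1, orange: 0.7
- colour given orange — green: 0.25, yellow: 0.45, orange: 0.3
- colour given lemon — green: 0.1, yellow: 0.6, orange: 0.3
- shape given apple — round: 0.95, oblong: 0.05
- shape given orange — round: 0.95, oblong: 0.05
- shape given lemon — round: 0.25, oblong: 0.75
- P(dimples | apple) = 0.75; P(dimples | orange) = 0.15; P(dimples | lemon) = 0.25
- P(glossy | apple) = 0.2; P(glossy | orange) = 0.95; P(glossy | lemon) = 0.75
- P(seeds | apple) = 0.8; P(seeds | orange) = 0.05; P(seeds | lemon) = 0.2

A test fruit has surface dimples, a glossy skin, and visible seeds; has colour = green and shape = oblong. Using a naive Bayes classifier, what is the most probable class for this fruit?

lemon

apple: 0.35 × 0.2 × 0.05 × 0.75 × 0.2 × 0.8 = 0.00042
orange: 0.25 × 0.25 × 0.05 × 0.15 × 0.95 × 0.05 = 0.000022265625
lemon: 0.4 × 0.1 × 0.75 × 0.25 × 0.75 × 0.2 = 0.001125
Highest score → lemon.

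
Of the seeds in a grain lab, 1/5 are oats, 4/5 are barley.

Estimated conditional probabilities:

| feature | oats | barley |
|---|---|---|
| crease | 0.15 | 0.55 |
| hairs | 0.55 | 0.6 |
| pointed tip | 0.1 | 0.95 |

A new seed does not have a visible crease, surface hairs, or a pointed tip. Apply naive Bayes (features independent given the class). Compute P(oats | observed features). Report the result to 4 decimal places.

0.9053

oats: 0.2 × (1−0.15) × (1−0.55) × (1−0.1) = 0.06885
barley: 0.8 × (1−0.55) × (1−0.6) × (1−0.95) = 0.0072
P(oats | x) = 0.06885 / 0.07605 ≈ 0.9053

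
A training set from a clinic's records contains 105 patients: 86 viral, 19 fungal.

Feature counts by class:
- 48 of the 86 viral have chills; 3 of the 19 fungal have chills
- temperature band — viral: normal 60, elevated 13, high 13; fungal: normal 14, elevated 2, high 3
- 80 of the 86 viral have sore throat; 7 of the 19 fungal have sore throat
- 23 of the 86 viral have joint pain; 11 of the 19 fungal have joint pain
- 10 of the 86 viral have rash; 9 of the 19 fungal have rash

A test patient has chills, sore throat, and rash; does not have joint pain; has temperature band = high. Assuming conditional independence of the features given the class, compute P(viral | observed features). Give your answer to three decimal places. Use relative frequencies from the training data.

viral: (86/105) × (48/86) × (13/86) × (80/86) × (63/86) × (10/86) ≈ 0.0054756
fungal: (19/105) × (3/19) × (3/19) × (7/19) × (8/19) × (9/19) ≈ 0.000331489
P(viral | x) = 0.0054756 / 0.005807089 ≈ 0.943

0.943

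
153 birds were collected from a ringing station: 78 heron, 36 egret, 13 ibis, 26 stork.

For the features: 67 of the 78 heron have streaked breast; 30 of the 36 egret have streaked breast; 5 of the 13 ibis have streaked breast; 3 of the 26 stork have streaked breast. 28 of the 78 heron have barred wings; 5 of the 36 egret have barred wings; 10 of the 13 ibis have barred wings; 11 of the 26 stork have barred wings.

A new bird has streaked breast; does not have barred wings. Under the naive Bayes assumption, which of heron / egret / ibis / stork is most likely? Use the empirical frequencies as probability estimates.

heron: (78/153) × (67/78) × (50/78) ≈ 0.280711
egret: (36/153) × (30/36) × (31/36) ≈ 0.168845
ibis: (13/153) × (5/13) × (3/13) ≈ 0.00754148
stork: (26/153) × (3/26) × (15/26) ≈ 0.0113122
Highest score → heron.

heron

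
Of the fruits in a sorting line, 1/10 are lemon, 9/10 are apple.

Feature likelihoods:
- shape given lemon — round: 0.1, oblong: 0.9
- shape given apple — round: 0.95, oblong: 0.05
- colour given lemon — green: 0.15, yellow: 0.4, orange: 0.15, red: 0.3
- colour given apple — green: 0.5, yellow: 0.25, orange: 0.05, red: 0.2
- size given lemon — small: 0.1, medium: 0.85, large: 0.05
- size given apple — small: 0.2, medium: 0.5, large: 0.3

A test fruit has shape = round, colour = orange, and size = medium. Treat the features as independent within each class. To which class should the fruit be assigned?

lemon: 0.1 × 0.1 × 0.15 × 0.85 = 0.001275
apple: 0.9 × 0.95 × 0.05 × 0.5 = 0.021375
Highest score → apple.

apple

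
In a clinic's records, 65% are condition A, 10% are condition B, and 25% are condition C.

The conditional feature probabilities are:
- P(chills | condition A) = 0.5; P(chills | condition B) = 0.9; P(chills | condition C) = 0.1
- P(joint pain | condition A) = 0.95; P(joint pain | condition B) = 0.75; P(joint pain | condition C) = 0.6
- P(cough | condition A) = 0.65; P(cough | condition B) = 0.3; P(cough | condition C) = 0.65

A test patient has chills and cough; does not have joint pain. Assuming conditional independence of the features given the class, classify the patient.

condition A: 0.65 × 0.5 × (1−0.95) × 0.65 = 0.0105625
condition B: 0.1 × 0.9 × (1−0.75) × 0.3 = 0.00675
condition C: 0.25 × 0.1 × (1−0.6) × 0.65 = 0.0065
Highest score → condition A.

condition A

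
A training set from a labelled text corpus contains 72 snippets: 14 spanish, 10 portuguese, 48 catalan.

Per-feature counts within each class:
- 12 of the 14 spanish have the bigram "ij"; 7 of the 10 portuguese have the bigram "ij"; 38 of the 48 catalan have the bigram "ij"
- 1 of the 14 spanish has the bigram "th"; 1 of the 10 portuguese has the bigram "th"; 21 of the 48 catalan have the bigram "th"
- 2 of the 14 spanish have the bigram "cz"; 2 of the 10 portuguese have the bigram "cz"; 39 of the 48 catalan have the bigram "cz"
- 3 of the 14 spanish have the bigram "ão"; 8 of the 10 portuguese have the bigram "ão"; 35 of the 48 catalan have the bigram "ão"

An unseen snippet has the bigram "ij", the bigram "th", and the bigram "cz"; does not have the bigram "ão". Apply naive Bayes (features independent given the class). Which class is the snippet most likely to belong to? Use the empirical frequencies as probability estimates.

catalan

spanish: (14/72) × (12/14) × (1/14) × (2/14) × (11/14) ≈ 0.00133625
portuguese: (10/72) × (7/10) × (1/10) × (2/10) × (2/10) ≈ 0.000388889
catalan: (48/72) × (38/48) × (21/48) × (39/48) × (13/48) ≈ 0.0508106
Highest score → catalan.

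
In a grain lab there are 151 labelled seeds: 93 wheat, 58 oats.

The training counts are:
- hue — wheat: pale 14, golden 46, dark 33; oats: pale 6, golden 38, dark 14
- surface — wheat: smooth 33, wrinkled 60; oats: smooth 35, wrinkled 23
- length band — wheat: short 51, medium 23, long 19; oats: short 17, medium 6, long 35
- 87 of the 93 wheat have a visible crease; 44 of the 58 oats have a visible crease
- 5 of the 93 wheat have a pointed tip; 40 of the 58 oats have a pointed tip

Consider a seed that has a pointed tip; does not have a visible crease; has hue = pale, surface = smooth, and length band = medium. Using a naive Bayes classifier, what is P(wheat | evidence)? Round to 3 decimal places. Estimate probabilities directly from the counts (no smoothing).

0.064

wheat: (93/151) × (14/93) × (33/93) × (23/93) × (6/93) × (5/93) ≈ 0.0000282216
oats: (58/151) × (6/58) × (35/58) × (6/58) × (14/58) × (40/58) ≈ 0.000412924
P(wheat | x) = 0.0000282216 / 0.0004411456 ≈ 0.064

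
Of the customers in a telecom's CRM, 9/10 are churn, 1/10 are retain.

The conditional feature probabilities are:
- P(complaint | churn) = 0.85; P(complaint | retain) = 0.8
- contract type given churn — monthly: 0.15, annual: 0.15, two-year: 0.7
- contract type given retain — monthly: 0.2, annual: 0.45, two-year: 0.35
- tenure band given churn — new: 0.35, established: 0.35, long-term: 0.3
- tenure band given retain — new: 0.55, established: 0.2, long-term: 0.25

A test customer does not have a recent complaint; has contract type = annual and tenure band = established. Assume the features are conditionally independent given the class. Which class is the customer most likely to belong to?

churn

churn: 0.9 × (1−0.85) × 0.15 × 0.35 = 0.0070875
retain: 0.1 × (1−0.8) × 0.45 × 0.2 = 0.0018
Highest score → churn.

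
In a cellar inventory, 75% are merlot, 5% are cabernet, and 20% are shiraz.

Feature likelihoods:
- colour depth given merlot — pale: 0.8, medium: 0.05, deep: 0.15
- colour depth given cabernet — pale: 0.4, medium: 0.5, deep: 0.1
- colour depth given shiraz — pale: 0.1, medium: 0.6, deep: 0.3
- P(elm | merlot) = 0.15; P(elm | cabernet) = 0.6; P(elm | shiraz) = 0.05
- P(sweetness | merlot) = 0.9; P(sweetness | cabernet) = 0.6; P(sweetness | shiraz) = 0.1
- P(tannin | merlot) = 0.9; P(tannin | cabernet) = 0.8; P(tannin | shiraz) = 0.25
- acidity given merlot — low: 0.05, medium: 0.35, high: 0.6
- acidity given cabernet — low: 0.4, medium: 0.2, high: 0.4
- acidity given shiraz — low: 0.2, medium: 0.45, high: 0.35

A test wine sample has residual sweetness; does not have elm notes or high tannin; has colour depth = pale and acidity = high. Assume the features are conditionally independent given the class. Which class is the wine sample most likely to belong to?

merlot

merlot: 0.75 × 0.8 × (1−0.15) × 0.9 × (1−0.9) × 0.6 = 0.02754
cabernet: 0.05 × 0.4 × (1−0.6) × 0.6 × (1−0.8) × 0.4 = 0.000384
shiraz: 0.2 × 0.1 × (1−0.05) × 0.1 × (1−0.25) × 0.35 = 0.00049875
Highest score → merlot.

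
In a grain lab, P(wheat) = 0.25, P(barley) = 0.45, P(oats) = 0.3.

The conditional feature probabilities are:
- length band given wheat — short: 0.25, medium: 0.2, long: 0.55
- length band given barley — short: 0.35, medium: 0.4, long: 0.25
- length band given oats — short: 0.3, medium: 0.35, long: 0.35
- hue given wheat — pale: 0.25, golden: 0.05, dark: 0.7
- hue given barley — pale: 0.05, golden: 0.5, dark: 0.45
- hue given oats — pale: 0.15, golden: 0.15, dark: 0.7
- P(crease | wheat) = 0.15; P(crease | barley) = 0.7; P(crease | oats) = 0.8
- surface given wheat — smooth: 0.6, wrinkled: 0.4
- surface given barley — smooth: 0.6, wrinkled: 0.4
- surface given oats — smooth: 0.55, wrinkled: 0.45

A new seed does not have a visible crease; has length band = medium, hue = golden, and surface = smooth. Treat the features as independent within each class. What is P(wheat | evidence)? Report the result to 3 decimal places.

0.066

wheat: 0.25 × 0.2 × 0.05 × (1−0.15) × 0.6 = 0.001275
barley: 0.45 × 0.4 × 0.5 × (1−0.7) × 0.6 = 0.0162
oats: 0.3 × 0.35 × 0.15 × (1−0.8) × 0.55 = 0.0017325
P(wheat | x) = 0.001275 / 0.0192075 ≈ 0.066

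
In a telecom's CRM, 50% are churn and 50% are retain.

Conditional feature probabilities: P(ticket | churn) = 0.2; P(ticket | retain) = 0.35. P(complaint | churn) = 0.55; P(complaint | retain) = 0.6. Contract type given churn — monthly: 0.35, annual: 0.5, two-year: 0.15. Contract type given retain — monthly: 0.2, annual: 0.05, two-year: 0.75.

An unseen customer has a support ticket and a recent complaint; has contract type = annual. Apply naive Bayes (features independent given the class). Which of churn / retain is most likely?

churn: 0.5 × 0.2 × 0.55 × 0.5 = 0.0275
retain: 0.5 × 0.35 × 0.6 × 0.05 = 0.00525
Highest score → churn.

churn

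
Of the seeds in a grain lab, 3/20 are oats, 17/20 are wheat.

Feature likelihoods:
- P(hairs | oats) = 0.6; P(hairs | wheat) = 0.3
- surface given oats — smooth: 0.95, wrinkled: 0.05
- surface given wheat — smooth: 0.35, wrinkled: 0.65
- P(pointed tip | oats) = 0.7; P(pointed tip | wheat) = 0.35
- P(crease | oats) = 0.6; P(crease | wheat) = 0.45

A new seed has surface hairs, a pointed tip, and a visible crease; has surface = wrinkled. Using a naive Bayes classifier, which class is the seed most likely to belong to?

wheat

oats: 0.15 × 0.6 × 0.05 × 0.7 × 0.6 = 0.00189
wheat: 0.85 × 0.3 × 0.65 × 0.35 × 0.45 = 0.026105625
Highest score → wheat.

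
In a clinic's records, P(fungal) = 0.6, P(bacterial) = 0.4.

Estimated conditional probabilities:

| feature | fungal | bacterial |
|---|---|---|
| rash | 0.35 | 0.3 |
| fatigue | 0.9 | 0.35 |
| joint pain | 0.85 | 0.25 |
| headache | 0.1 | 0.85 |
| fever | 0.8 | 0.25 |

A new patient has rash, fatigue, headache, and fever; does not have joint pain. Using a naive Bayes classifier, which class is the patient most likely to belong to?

fungal: 0.6 × 0.35 × 0.9 × (1−0.85) × 0.1 × 0.8 = 0.002268
bacterial: 0.4 × 0.3 × 0.35 × (1−0.25) × 0.85 × 0.25 = 0.00669375
Highest score → bacterial.

bacterial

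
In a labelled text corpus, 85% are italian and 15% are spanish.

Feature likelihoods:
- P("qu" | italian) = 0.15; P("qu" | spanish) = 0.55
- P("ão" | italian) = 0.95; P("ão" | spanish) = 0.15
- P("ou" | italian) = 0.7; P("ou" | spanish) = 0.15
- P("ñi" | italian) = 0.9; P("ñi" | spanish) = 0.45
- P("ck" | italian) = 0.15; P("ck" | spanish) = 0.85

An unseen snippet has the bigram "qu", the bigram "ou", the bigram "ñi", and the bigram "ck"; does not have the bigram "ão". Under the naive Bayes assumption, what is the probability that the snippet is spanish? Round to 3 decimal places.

0.870

italian: 0.85 × 0.15 × (1−0.95) × 0.7 × 0.9 × 0.15 = 0.0006024375
spanish: 0.15 × 0.55 × (1−0.15) × 0.15 × 0.45 × 0.85 = 0.004023421875
P(spanish | x) = 0.004023421875 / 0.004625859375 ≈ 0.870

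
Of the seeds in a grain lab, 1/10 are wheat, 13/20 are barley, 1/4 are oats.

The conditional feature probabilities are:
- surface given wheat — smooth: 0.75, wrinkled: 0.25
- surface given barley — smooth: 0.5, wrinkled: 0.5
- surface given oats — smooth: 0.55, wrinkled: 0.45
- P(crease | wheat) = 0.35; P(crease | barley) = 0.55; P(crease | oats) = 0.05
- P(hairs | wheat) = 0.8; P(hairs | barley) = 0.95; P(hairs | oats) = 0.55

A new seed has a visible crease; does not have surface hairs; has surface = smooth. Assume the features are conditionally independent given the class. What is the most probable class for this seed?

wheat: 0.1 × 0.75 × 0.35 × (1−0.8) = 0.00525
barley: 0.65 × 0.5 × 0.55 × (1−0.95) = 0.0089375
oats: 0.25 × 0.55 × 0.05 × (1−0.55) = 0.00309375
Highest score → barley.

barley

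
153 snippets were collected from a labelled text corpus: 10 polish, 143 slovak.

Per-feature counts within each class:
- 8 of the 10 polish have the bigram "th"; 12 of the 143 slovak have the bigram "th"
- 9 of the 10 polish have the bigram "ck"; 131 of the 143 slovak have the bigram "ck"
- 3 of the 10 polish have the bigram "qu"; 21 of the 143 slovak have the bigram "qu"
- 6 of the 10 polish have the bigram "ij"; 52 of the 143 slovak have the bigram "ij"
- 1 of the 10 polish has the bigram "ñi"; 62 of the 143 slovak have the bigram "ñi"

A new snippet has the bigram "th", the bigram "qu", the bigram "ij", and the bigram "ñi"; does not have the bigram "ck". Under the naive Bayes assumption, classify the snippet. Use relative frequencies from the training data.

slovak

polish: (10/153) × (8/10) × (1/10) × (3/10) × (6/10) × (1/10) ≈ 0.0000941176
slovak: (143/153) × (12/143) × (12/143) × (21/143) × (52/143) × (62/143) ≈ 0.000152385
Highest score → slovak.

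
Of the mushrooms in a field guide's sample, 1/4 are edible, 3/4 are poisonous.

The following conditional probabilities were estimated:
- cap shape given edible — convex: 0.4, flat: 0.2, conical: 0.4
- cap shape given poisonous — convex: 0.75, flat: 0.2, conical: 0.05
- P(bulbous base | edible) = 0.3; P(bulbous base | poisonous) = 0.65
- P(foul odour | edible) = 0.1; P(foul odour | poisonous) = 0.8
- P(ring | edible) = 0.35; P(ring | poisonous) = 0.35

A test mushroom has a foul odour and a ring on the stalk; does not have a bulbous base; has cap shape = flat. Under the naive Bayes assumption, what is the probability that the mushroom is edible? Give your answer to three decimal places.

edible: 0.25 × 0.2 × (1−0.3) × 0.1 × 0.35 = 0.001225
poisonous: 0.75 × 0.2 × (1−0.65) × 0.8 × 0.35 = 0.0147
P(edible | x) = 0.001225 / 0.015925 ≈ 0.077

0.077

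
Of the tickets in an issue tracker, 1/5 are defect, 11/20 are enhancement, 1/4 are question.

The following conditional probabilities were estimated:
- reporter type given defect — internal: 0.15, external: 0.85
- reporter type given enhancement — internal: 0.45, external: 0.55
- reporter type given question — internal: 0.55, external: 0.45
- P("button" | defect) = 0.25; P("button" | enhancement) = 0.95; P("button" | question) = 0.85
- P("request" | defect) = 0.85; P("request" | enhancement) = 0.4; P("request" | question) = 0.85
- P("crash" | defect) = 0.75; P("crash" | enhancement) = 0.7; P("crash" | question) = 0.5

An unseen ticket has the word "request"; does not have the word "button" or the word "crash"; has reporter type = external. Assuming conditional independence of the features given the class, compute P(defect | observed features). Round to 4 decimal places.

defect: 0.2 × 0.85 × (1−0.25) × 0.85 × (1−0.75) = 0.02709375
enhancement: 0.55 × 0.55 × (1−0.95) × 0.4 × (1−0.7) = 0.001815
question: 0.25 × 0.45 × (1−0.85) × 0.85 × (1−0.5) = 0.007171875
P(defect | x) = 0.02709375 / 0.036080625 ≈ 0.7509

0.7509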